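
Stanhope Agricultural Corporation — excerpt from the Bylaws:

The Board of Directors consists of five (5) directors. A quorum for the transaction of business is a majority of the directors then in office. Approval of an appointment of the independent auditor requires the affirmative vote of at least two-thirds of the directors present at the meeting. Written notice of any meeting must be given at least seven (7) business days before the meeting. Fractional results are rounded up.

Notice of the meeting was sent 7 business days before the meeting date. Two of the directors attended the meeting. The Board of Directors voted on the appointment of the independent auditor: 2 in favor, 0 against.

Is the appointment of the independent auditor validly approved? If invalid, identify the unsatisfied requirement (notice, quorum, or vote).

Notice: 7 business days given; 7 required (7 ≥ 7). Satisfied.
Quorum: 2 present; quorum is 3. Not satisfied.
Vote: the appointment of the independent auditor requires two-thirds of the directors present (2). 2/3 of 2 = 1.33, rounded up to 2, so 2 affirmative votes are needed; 2 voted in favor. Satisfied. (Moot — without a quorum no business can be validly transacted.)

Invalid — quorum requirement not satisfied.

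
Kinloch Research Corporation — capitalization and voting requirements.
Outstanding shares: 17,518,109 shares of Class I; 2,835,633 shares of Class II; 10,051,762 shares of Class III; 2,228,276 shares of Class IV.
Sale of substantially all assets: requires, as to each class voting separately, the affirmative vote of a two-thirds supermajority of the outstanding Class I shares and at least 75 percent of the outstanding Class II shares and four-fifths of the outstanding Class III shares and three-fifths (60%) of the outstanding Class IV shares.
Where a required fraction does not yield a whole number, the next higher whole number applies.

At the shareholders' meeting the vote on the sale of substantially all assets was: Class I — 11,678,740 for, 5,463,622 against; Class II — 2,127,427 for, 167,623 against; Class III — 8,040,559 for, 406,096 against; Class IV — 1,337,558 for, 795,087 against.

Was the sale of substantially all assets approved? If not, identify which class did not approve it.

Not approved — the Class III shares did not give the required vote.

Class I: 2/3 of 17518109 = 11678739.33, rounded up to 11678740; 11,678,740 required, 11,678,740 in favor — approved.
Class II: 3/4 of 2835633 = 2126724.75, rounded up to 2126725; 2,126,725 required, 2,127,427 in favor — approved.
Class III: 4/5 of 10051762 = 8041409.60, rounded up to 8041410; 8,041,410 required, 8,040,559 in favor — not approved.
Class IV: 3/5 of 2228276 = 1336965.60, rounded up to 1336966; 1,336,966 required, 1,337,558 in favor — approved.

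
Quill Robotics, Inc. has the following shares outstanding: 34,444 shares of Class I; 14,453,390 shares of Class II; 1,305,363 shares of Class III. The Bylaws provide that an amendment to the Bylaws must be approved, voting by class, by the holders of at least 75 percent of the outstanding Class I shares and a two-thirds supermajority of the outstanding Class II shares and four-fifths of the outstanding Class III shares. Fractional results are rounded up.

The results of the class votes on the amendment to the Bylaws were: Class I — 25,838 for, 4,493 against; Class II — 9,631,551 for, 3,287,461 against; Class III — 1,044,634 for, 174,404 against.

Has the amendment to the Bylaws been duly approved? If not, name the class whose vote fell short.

Not approved — the Class II shares did not give the required vote.

Class I: 3/4 of 34444 = 25833; 25,833 required, 25,838 in favor — approved.
Class II: 2/3 of 14453390 = 9635593.33, rounded up to 9635594; 9,635,594 required, 9,631,551 in favor — not approved.
Class III: 4/5 of 1305363 = 1044290.40, rounded up to 1044291; 1,044,291 required, 1,044,634 in favor — approved.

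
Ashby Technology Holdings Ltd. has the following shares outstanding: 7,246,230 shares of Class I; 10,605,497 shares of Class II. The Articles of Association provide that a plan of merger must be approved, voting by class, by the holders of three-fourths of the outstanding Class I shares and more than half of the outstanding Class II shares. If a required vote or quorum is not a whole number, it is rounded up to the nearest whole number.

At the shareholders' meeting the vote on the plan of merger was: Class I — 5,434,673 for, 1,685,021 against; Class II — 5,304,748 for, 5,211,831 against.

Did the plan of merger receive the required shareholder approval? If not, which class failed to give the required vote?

Approved — every class gave the required vote.

Class I: 3/4 of 7246230 = 5434672.50, rounded up to 5434673; 5,434,673 required, 5,434,673 in favor — approved.
Class II: a majority of 10605497 is 5302749; 5,302,749 required, 5,304,748 in favor — approved.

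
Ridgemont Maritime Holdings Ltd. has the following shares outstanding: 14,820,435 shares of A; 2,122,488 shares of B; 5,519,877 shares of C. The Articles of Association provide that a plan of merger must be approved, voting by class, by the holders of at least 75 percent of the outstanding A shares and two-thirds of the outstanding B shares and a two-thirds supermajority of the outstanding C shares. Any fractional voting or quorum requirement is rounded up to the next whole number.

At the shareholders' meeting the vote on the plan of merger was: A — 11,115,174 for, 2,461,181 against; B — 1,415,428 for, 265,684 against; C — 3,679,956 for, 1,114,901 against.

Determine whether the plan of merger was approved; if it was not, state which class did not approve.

Not approved — the A shares did not give the required vote.

A: 3/4 of 14820435 = 11115326.25, rounded up to 11115327; 11,115,327 required, 11,115,174 in favor — not approved.
B: 2/3 of 2122488 = 1414992; 1,414,992 required, 1,415,428 in favor — approved.
C: 2/3 of 5519877 = 3679918; 3,679,918 required, 3,679,956 in favor — approved.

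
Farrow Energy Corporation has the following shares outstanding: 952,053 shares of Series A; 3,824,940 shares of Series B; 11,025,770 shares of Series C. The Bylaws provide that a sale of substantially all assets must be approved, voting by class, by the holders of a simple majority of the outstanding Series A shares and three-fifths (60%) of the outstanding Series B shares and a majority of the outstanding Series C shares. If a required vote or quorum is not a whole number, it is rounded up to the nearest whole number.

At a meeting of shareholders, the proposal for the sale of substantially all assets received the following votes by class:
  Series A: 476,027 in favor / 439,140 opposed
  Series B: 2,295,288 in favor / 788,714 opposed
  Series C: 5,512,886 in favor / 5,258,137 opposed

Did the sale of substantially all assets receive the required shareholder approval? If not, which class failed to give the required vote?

Series A: a majority of 952053 is 476027; 476,027 required, 476,027 in favor — approved.
Series B: 3/5 of 3824940 = 2294964; 2,294,964 required, 2,295,288 in favor — approved.
Series C: a majority of 11025770 is 5512886; 5,512,886 required, 5,512,886 in favor — approved.

Approved — every class gave the required vote.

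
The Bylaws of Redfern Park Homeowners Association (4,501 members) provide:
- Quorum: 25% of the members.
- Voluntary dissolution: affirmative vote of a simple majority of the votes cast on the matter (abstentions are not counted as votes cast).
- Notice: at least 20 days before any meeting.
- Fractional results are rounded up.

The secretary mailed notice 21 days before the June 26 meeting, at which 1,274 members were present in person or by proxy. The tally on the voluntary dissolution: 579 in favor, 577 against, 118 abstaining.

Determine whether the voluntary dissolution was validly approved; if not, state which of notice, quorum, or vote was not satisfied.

Notice: 21 days given; 20 required. Satisfied.
Quorum: 25% of 4,501 = 1,125.25, rounded up to 1,126; 1,274 present. Satisfied.
Vote: requires a majority of the votes cast (1,274 − 118 abstaining = 1,156); a majority of 1156 is 579, so 579 needed; 579 in favor. Satisfied.

Valid — all requirements satisfied.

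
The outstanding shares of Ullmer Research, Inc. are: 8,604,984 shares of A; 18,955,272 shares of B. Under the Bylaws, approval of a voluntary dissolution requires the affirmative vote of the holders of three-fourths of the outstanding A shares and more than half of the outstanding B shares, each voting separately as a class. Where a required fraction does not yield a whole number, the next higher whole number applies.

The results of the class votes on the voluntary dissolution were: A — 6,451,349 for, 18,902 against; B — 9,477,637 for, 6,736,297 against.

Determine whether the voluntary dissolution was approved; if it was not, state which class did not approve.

Not approved — the A shares did not give the required vote.

A: 3/4 of 8604984 = 6453738; 6,453,738 required, 6,451,349 in favor — not approved.
B: a majority of 18955272 is 9477637; 9,477,637 required, 9,477,637 in favor — approved.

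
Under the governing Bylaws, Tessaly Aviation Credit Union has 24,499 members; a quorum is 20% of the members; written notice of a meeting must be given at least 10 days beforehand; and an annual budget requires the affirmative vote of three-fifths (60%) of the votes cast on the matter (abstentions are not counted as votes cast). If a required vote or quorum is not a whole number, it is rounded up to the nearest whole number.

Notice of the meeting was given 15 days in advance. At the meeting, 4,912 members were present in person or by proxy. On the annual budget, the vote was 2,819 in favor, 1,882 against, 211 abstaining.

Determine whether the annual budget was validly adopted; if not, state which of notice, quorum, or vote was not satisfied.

Invalid — vote requirement not satisfied.

Notice: 15 days given; 10 required. Satisfied.
Quorum: 20% of 24,499 = 4,899.80, rounded up to 4,900; 4,912 present. Satisfied.
Vote: requires three-fifths of the votes cast (4,912 − 211 abstaining = 4,701); 3/5 of 4701 = 2820.60, rounded up to 2821, so 2,821 needed; 2,819 in favor. Not satisfied.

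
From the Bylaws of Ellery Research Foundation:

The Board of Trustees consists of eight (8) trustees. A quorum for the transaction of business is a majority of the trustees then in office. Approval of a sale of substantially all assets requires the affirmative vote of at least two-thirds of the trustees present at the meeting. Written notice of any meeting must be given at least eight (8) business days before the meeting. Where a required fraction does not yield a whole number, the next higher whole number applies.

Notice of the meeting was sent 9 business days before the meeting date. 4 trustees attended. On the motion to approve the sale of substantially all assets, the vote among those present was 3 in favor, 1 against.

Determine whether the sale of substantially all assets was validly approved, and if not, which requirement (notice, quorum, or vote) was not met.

Invalid — quorum requirement not satisfied.

Notice: 9 business days given; 8 required (9 ≥ 8). Satisfied.
Quorum: 4 present; quorum is 5. Not satisfied.
Vote: the sale of substantially all assets requires two-thirds of the trustees present (4). 2/3 of 4 = 2.67, rounded up to 3, so 3 affirmative votes are needed; 3 voted in favor. Satisfied. (Moot — without a quorum no business can be validly transacted.)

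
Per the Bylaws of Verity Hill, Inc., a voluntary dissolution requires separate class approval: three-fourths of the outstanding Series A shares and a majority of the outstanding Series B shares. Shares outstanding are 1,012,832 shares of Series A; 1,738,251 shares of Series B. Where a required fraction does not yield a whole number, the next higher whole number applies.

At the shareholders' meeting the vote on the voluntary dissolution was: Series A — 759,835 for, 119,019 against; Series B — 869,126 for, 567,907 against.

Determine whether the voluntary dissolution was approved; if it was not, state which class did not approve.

Series A: 3/4 of 1012832 = 759624; 759,624 required, 759,835 in favor — approved.
Series B: a majority of 1738251 is 869126; 869,126 required, 869,126 in favor — approved.

Approved — every class gave the required vote.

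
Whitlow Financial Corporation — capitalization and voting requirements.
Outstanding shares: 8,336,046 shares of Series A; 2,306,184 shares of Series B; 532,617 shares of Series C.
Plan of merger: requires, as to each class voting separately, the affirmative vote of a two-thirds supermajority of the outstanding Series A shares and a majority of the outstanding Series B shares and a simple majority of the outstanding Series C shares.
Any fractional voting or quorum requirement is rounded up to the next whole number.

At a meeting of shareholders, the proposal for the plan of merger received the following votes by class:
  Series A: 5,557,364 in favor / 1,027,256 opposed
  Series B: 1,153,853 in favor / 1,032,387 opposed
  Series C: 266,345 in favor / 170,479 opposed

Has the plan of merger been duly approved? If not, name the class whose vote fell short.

Series A: 2/3 of 8336046 = 5557364; 5,557,364 required, 5,557,364 in favor — approved.
Series B: a majority of 2306184 is 1153093; 1,153,093 required, 1,153,853 in favor — approved.
Series C: a majority of 532617 is 266309; 266,309 required, 266,345 in favor — approved.

Approved — every class gave the required vote.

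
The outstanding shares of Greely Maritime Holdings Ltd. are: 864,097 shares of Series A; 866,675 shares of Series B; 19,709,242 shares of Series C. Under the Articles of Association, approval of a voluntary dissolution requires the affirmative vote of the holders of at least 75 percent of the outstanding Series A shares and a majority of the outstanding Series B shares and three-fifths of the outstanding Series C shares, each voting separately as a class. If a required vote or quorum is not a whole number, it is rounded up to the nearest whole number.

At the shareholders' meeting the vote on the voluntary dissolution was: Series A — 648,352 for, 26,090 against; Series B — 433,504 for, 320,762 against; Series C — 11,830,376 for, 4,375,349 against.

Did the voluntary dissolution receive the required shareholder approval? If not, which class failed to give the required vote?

Series A: 3/4 of 864097 = 648072.75, rounded up to 648073; 648,073 required, 648,352 in favor — approved.
Series B: a majority of 866675 is 433338; 433,338 required, 433,504 in favor — approved.
Series C: 3/5 of 19709242 = 11825545.20, rounded up to 11825546; 11,825,546 required, 11,830,376 in favor — approved.

Approved — every class gave the required vote.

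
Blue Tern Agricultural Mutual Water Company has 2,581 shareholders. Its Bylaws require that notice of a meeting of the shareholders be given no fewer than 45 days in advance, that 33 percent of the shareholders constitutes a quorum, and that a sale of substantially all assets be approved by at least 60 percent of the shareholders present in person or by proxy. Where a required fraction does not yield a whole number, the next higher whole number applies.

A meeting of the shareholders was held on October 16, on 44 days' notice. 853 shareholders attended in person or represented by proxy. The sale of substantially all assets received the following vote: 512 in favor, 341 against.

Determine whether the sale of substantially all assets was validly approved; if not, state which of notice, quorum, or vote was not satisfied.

Invalid — notice requirement not satisfied.

Notice: 44 days given; 45 required. Not satisfied.
Quorum: 33% of 2,581 = 851.73, rounded up to 852; 853 present. Satisfied.
Vote: requires three-fifths of those present (853); 3/5 of 853 = 511.80, rounded up to 512, so 512 needed; 512 in favor. Satisfied.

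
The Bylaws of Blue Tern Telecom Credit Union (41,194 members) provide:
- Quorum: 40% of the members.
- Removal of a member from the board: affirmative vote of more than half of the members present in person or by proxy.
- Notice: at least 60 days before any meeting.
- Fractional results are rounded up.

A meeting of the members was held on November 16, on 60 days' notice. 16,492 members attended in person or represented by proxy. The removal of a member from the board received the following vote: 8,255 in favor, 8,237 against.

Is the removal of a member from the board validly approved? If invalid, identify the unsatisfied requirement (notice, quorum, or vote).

Valid — all requirements satisfied.

Notice: 60 days given; 60 required. Satisfied.
Quorum: 40% of 41,194 = 16,477.60, rounded up to 16,478; 16,492 present. Satisfied.
Vote: requires a majority of those present (16,492); a majority of 16492 is 8247, so 8,247 needed; 8,255 in favor. Satisfied.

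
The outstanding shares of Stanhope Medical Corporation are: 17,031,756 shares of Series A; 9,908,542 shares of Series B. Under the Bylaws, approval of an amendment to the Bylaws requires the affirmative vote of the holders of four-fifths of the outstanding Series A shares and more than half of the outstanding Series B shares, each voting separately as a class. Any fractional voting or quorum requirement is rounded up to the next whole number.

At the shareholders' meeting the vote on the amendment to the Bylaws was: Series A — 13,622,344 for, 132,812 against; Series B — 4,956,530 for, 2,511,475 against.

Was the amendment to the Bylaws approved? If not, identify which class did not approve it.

Not approved — the Series A shares did not give the required vote.

Series A: 4/5 of 17031756 = 13625404.80, rounded up to 13625405; 13,625,405 required, 13,622,344 in favor — not approved.
Series B: a majority of 9908542 is 4954272; 4,954,272 required, 4,956,530 in favor — approved.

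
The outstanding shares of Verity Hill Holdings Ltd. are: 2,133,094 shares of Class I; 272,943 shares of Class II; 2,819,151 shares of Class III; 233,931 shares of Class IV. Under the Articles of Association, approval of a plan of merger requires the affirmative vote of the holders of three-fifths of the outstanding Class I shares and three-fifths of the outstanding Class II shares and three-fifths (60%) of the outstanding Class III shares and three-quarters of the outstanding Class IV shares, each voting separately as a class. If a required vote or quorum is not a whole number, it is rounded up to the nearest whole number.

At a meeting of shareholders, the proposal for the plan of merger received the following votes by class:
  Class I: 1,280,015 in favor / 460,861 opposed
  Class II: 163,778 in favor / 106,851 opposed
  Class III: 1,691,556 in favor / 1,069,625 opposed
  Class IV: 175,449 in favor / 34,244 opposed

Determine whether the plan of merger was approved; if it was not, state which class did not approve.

Approved — every class gave the required vote.

Class I: 3/5 of 2133094 = 1279856.40, rounded up to 1279857; 1,279,857 required, 1,280,015 in favor — approved.
Class II: 3/5 of 272943 = 163765.80, rounded up to 163766; 163,766 required, 163,778 in favor — approved.
Class III: 3/5 of 2819151 = 1691490.60, rounded up to 1691491; 1,691,491 required, 1,691,556 in favor — approved.
Class IV: 3/4 of 233931 = 175448.25, rounded up to 175449; 175,449 required, 175,449 in favor — approved.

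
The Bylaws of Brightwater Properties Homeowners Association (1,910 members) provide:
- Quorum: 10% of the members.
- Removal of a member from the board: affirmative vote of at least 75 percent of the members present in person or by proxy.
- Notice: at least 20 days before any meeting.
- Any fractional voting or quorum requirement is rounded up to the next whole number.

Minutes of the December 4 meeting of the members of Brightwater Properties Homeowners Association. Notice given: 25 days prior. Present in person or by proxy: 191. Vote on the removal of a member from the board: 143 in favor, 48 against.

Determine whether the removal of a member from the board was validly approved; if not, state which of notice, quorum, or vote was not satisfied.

Invalid — vote requirement not satisfied.

Notice: 25 days given; 20 required. Satisfied.
Quorum: 10% of 1,910 = 191; 191 present. Satisfied.
Vote: requires three-fourths of those present (191); 3/4 of 191 = 143.25, rounded up to 144, so 144 needed; 143 in favor. Not satisfied.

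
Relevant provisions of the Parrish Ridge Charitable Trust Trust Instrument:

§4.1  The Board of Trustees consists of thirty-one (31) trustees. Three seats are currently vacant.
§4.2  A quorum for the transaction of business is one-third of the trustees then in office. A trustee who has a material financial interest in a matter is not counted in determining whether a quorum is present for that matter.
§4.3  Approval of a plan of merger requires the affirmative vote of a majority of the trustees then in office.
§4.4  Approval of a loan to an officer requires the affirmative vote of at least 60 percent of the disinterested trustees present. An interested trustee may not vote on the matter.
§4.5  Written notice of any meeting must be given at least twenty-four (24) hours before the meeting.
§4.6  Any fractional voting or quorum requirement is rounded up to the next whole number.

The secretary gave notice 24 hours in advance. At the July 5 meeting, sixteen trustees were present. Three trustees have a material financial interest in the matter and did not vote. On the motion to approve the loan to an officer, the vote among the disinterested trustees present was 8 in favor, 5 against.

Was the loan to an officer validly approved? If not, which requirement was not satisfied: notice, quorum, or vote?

Valid — all requirements satisfied.

Notice: 24 hours given; 24 required (24 ≥ 24). Satisfied.
Quorum: 16 present, but the 3 interested trustees do not count, leaving 13. Quorum is 10. Satisfied.
Vote: the loan to an officer requires three-fifths of the disinterested trustees present (16 − 3 = 13). 3/5 of 13 = 7.80, rounded up to 8, so 8 affirmative votes are needed; 8 voted in favor. Satisfied.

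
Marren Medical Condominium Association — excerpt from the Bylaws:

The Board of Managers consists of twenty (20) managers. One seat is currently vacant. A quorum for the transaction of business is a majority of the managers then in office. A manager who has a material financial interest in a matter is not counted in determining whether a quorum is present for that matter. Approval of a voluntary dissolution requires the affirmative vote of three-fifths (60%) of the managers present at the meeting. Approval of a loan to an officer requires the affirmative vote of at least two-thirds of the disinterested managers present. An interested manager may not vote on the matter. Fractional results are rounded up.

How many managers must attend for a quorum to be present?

10

A majority of 19 is 10.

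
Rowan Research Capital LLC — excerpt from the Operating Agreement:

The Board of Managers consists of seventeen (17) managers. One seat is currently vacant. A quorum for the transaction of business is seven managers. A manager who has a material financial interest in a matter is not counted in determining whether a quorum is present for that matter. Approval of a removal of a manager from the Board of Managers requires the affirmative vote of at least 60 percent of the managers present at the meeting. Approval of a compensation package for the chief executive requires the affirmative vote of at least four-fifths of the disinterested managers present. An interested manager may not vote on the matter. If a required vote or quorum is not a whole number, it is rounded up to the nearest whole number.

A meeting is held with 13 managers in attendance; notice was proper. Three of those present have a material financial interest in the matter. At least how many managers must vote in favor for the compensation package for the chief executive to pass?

8

The compensation package for the chief executive requires four-fifths of the disinterested managers present (13 − 3 = 10).
4/5 of 10 = 8.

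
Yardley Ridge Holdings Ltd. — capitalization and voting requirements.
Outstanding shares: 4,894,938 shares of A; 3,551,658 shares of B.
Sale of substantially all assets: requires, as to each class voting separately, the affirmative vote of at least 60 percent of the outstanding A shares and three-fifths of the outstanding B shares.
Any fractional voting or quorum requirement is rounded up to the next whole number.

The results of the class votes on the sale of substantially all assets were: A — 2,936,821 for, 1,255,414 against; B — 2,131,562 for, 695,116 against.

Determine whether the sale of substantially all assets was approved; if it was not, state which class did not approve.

A: 3/5 of 4894938 = 2936962.80, rounded up to 2936963; 2,936,963 required, 2,936,821 in favor — not approved.
B: 3/5 of 3551658 = 2130994.80, rounded up to 2130995; 2,130,995 required, 2,131,562 in favor — approved.

Not approved — the A shares did not give the required vote.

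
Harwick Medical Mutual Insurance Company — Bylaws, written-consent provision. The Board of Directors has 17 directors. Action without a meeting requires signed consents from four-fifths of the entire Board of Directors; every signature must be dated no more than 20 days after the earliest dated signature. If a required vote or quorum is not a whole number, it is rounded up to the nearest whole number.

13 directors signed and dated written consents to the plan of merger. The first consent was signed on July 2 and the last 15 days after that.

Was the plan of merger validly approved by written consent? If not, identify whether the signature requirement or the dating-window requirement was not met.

Signatures required: four-fifths of 17 — 4/5 of 17 = 13.60, rounded up to 14, so 14 needed; 13 signed. Insufficient.
Dating window: the latest signature is 15 days after the earliest; the limit is 20 days. Within the window.

Not effective — insufficient signatures.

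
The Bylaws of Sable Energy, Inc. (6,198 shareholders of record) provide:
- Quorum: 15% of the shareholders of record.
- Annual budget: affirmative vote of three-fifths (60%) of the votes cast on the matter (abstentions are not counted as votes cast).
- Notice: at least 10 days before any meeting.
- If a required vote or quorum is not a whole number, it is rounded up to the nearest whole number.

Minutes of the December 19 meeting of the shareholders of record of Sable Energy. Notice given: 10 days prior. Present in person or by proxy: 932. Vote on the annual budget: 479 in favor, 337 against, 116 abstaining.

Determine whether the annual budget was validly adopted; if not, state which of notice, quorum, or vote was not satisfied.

Invalid — vote requirement not satisfied.

Notice: 10 days given; 10 required. Satisfied.
Quorum: 15% of 6,198 = 929.70, rounded up to 930; 932 present. Satisfied.
Vote: requires three-fifths of the votes cast (932 − 116 abstaining = 816); 3/5 of 816 = 489.60, rounded up to 490, so 490 needed; 479 in favor. Not satisfied.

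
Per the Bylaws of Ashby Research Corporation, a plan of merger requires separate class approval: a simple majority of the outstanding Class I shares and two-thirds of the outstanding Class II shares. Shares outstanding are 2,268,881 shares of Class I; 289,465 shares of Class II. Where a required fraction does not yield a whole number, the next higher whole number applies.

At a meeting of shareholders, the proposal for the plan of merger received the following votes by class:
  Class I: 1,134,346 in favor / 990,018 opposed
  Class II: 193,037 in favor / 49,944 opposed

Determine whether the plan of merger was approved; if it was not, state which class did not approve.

Not approved — the Class I shares did not give the required vote.

Class I: a majority of 2268881 is 1134441; 1,134,441 required, 1,134,346 in favor — not approved.
Class II: 2/3 of 289465 = 192976.67, rounded up to 192977; 192,977 required, 193,037 in favor — approved.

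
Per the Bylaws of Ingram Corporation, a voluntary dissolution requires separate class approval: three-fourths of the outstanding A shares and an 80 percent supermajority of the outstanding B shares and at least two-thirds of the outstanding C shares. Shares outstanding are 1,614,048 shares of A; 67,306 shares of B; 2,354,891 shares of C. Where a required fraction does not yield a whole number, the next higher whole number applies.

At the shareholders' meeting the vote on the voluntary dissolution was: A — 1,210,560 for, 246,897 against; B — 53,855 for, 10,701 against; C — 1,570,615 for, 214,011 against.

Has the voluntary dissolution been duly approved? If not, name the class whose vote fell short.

Approved — every class gave the required vote.

A: 3/4 of 1614048 = 1210536; 1,210,536 required, 1,210,560 in favor — approved.
B: 4/5 of 67306 = 53844.80, rounded up to 53845; 53,845 required, 53,855 in favor — approved.
C: 2/3 of 2354891 = 1569927.33, rounded up to 1569928; 1,569,928 required, 1,570,615 in favor — approved.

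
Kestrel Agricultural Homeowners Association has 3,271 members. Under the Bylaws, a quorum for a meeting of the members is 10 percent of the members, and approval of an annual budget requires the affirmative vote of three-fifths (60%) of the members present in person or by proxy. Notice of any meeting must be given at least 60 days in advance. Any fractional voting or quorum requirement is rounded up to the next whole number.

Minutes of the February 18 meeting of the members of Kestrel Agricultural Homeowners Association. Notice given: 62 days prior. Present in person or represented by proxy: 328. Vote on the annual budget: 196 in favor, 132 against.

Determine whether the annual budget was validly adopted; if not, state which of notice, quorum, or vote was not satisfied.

Invalid — vote requirement not satisfied.

Notice: 62 days given; 60 required. Satisfied.
Quorum: 10% of 3,271 = 327.10, rounded up to 328; 328 present. Satisfied.
Vote: requires three-fifths of those present (328); 3/5 of 328 = 196.80, rounded up to 197, so 197 needed; 196 in favor. Not satisfied.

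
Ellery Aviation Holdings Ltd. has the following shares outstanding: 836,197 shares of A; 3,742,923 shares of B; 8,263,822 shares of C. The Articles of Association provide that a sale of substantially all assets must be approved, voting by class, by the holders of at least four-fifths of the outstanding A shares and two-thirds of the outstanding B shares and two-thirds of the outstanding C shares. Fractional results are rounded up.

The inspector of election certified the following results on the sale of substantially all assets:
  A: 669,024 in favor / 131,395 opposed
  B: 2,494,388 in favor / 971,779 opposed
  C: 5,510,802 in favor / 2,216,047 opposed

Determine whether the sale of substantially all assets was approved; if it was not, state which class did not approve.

A: 4/5 of 836197 = 668957.60, rounded up to 668958; 668,958 required, 669,024 in favor — approved.
B: 2/3 of 3742923 = 2495282; 2,495,282 required, 2,494,388 in favor — not approved.
C: 2/3 of 8263822 = 5509214.67, rounded up to 5509215; 5,509,215 required, 5,510,802 in favor — approved.

Not approved — the B shares did not give the required vote.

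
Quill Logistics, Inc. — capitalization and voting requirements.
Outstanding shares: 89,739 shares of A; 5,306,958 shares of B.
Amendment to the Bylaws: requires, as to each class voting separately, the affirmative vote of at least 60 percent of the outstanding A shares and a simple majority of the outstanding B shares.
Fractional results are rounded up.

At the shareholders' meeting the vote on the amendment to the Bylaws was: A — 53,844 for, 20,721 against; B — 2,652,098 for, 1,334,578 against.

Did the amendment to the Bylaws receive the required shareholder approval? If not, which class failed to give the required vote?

A: 3/5 of 89739 = 53843.40, rounded up to 53844; 53,844 required, 53,844 in favor — approved.
B: a majority of 5306958 is 2653480; 2,653,480 required, 2,652,098 in favor — not approved.

Not approved — the B shares did not give the required vote.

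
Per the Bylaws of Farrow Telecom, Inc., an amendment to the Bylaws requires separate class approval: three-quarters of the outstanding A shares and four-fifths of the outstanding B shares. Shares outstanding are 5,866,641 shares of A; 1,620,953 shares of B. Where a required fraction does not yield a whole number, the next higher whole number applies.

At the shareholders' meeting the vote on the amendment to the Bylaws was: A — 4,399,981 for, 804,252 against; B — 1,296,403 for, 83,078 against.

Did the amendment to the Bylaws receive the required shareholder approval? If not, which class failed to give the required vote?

Not approved — the B shares did not give the required vote.

A: 3/4 of 5866641 = 4399980.75, rounded up to 4399981; 4,399,981 required, 4,399,981 in favor — approved.
B: 4/5 of 1620953 = 1296762.40, rounded up to 1296763; 1,296,763 required, 1,296,403 in favor — not approved.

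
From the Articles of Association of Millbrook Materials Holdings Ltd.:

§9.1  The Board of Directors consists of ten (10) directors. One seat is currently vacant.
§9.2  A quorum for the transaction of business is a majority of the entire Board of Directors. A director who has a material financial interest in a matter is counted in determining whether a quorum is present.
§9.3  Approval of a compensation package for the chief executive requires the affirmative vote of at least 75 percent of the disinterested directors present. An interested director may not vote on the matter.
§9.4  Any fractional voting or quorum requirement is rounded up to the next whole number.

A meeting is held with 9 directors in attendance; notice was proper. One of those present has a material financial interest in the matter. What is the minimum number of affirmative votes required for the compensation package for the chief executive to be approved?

The compensation package for the chief executive requires three-fourths of the disinterested directors present (9 − 1 = 8).
3/4 of 8 = 6.

6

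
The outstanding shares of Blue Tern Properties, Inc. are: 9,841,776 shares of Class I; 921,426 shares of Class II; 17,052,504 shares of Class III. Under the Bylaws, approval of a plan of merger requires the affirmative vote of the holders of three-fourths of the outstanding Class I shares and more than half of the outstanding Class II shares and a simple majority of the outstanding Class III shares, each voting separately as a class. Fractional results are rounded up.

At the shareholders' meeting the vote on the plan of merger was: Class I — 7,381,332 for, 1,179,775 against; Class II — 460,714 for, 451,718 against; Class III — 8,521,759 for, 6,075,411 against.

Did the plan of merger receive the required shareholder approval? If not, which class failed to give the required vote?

Class I: 3/4 of 9841776 = 7381332; 7,381,332 required, 7,381,332 in favor — approved.
Class II: a majority of 921426 is 460714; 460,714 required, 460,714 in favor — approved.
Class III: a majority of 17052504 is 8526253; 8,526,253 required, 8,521,759 in favor — not approved.

Not approved — the Class III shares did not give the required vote.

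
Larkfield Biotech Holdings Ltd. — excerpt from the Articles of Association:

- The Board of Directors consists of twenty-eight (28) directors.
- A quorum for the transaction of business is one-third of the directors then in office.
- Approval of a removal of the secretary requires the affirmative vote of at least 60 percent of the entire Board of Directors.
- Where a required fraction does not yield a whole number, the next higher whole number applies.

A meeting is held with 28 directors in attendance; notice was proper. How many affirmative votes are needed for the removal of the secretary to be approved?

The removal of the secretary requires three-fifths of the entire Board of Directors (28).
3/5 of 28 = 16.80, rounded up to 17.

17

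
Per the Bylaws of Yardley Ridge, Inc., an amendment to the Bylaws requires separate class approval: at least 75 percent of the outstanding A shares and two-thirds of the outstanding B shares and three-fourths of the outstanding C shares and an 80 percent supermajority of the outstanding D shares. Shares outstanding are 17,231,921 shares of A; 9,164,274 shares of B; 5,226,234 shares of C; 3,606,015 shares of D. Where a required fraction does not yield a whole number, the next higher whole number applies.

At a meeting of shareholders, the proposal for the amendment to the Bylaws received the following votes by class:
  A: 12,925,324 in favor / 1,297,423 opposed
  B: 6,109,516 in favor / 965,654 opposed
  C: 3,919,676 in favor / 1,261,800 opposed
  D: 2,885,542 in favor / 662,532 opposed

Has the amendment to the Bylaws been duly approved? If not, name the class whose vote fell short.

A: 3/4 of 17231921 = 12923940.75, rounded up to 12923941; 12,923,941 required, 12,925,324 in favor — approved.
B: 2/3 of 9164274 = 6109516; 6,109,516 required, 6,109,516 in favor — approved.
C: 3/4 of 5226234 = 3919675.50, rounded up to 3919676; 3,919,676 required, 3,919,676 in favor — approved.
D: 4/5 of 3606015 = 2884812; 2,884,812 required, 2,885,542 in favor — approved.

Approved — every class gave the required vote.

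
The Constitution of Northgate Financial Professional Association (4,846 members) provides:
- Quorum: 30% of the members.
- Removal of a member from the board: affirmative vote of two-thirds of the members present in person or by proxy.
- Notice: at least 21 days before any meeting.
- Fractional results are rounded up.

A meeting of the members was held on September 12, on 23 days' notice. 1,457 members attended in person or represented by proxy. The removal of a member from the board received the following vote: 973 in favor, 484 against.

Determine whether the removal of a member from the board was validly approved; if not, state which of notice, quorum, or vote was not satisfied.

Notice: 23 days given; 21 required. Satisfied.
Quorum: 30% of 4,846 = 1,453.80, rounded up to 1,454; 1,457 present. Satisfied.
Vote: requires two-thirds of those present (1,457); 2/3 of 1457 = 971.33, rounded up to 972, so 972 needed; 973 in favor. Satisfied.

Valid — all requirements satisfied.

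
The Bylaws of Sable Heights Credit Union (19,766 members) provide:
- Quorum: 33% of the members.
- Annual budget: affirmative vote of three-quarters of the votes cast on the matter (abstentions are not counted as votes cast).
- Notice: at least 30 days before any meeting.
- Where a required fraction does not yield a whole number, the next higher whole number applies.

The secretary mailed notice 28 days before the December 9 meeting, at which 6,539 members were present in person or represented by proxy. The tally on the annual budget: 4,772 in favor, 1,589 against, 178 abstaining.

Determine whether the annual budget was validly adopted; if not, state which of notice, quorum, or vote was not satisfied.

Invalid — notice requirement not satisfied.

Notice: 28 days given; 30 required. Not satisfied.
Quorum: 33% of 19,766 = 6,522.78, rounded up to 6,523; 6,539 present. Satisfied.
Vote: requires three-fourths of the votes cast (6,539 − 178 abstaining = 6,361); 3/4 of 6361 = 4770.75, rounded up to 4771, so 4,771 needed; 4,772 in favor. Satisfied.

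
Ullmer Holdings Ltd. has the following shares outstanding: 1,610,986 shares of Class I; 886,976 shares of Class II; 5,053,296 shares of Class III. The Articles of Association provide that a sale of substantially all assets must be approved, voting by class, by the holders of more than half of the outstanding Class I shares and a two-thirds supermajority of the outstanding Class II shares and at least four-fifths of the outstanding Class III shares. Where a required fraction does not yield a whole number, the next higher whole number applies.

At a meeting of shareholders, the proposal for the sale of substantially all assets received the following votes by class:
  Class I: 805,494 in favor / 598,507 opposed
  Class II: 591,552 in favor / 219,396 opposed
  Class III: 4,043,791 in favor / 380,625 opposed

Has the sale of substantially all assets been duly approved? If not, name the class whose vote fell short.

Approved — every class gave the required vote.

Class I: a majority of 1610986 is 805494; 805,494 required, 805,494 in favor — approved.
Class II: 2/3 of 886976 = 591317.33, rounded up to 591318; 591,318 required, 591,552 in favor — approved.
Class III: 4/5 of 5053296 = 4042636.80, rounded up to 4042637; 4,042,637 required, 4,043,791 in favor — approved.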